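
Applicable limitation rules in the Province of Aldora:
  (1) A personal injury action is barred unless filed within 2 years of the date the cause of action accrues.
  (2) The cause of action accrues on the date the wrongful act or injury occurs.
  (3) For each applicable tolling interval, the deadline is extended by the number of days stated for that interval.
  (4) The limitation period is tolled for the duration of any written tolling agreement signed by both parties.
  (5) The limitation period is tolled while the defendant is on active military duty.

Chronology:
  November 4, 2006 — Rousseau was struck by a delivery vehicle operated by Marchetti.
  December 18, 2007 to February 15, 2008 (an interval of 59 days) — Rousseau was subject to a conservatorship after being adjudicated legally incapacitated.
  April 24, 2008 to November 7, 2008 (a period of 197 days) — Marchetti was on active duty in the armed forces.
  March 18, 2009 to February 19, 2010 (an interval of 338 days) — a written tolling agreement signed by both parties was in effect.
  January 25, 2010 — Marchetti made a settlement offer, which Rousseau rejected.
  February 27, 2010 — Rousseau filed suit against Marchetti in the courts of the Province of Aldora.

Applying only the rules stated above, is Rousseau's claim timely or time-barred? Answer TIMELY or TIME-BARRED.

The cause of action accrued on November 4, 2006, the date of the act.
2 years from November 4, 2006 is November 4, 2008.
Because the defendant's active military service ran from April 24, 2008 to November 7, 2008, the deadline is extended by 197 days to May 20, 2009.
The period was tolled for 338 days by the written tolling agreement (March 18, 2009 to February 19, 2010), pushing the deadline to April 23, 2010.
No stated provision tolls the period for the plaintiff's incapacity, so the interval from December 18, 2007 to February 15, 2008 has no effect on the deadline.
Nothing else in the chronology tolls or restarts the period.
Rousseau filed on February 27, 2010, before the April 23, 2010 deadline, so the action is timely.

TIMELY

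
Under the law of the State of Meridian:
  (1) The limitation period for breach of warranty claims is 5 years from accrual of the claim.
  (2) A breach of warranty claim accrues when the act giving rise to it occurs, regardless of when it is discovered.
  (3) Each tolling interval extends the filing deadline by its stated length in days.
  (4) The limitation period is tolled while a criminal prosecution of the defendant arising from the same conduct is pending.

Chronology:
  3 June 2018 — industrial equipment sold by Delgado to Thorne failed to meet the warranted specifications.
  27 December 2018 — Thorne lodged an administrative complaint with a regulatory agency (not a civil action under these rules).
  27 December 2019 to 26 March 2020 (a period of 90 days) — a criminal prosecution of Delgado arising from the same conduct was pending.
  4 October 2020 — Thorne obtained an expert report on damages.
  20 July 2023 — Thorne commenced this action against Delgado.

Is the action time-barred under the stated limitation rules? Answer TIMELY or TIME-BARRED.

The claim accrued on 3 June 2018, when the wrongful act occurred.
The untolled deadline — 5 years after 3 June 2018 — is 3 June 2023.
Because the pending criminal prosecution ran from 27 December 2019 to 26 March 2020, the deadline is extended by 90 days to 1 September 2023.
The other events in the timeline have no effect on the limitation period under the stated rules.
The 20 July 2023 filing precedes the 1 September 2023 deadline; the claim is timely.

TIMELY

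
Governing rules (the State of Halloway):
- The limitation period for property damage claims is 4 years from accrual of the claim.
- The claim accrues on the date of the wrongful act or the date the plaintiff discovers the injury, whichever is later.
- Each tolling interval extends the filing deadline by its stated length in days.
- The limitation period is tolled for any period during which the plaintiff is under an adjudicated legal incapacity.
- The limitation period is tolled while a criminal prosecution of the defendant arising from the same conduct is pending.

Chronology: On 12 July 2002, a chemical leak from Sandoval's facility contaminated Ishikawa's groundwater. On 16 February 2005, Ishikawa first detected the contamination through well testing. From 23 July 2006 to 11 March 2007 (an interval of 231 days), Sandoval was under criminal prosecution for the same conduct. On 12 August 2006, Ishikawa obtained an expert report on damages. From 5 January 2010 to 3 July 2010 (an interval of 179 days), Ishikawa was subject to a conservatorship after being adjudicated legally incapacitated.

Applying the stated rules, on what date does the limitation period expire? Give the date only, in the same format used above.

5 October 2009

The claim accrued on 16 February 2005 — the later of the 12 July 2002 act and the 16 February 2005 discovery.
4 years from 16 February 2005 is 16 February 2009.
The period was tolled for 231 days by the pending criminal prosecution (23 July 2006 to 11 March 2007), pushing the deadline to 5 October 2009.
The plaintiff's legal incapacity starting 5 January 2010 came too late — the period had run on 5 October 2009 — and so does not extend the deadline.
None of the other events listed affects the running of the period under the stated rules.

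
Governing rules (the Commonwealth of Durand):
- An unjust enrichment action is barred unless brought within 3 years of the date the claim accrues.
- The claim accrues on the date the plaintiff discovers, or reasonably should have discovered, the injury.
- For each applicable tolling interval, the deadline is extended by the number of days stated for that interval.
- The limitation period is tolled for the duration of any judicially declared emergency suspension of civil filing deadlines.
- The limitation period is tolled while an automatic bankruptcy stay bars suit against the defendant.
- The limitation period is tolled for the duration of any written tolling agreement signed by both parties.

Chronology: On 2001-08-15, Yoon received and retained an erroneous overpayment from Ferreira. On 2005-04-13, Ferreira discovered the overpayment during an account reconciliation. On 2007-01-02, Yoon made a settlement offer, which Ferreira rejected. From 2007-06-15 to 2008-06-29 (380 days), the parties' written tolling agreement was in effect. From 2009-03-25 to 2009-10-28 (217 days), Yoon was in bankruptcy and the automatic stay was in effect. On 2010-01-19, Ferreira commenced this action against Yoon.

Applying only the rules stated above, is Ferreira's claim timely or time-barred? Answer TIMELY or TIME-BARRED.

The claim did not accrue until Ferreira discovered the injury on 2005-04-13; the 2001-08-15 act date does not start the clock under the stated rule.
Adding the 3 years base period to 2005-04-13 gives a deadline of 2008-04-13, before any tolling.
The period was tolled for 380 days by the written tolling agreement (2007-06-15 to 2008-06-29), pushing the deadline to 2009-04-28.
The automatic bankruptcy stay from 2009-03-25 to 2009-10-28 tolled the period for 217 days, extending the deadline to 2009-12-01.
None of the other events listed affects the running of the period under the stated rules.
The 2010-01-19 filing falls after the 2009-12-01 deadline; the claim is time-barred.

TIME-BARRED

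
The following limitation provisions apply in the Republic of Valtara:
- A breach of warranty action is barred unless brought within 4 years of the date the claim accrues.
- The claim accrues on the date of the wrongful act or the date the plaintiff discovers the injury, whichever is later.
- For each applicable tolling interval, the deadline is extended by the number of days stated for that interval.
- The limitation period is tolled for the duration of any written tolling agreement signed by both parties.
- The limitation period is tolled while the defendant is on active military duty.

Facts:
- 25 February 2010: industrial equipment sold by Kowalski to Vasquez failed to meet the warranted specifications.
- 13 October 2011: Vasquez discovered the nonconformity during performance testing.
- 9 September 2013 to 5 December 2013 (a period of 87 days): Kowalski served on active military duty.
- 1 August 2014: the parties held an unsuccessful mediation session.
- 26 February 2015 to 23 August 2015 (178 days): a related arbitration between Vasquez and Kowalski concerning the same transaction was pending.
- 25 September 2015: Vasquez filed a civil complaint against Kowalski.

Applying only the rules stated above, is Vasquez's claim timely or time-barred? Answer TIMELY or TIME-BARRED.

The claim accrued on 13 October 2011 — the later of the 25 February 2010 act and the 13 October 2011 discovery.
Adding the 4 years base period to 13 October 2011 gives a deadline of 13 October 2015, before any tolling.
Because the defendant's active military service ran from 9 September 2013 to 5 December 2013, the deadline is extended by 87 days to 8 January 2016.
The pending related arbitration from 26 February 2015 to 23 August 2015 does not toll the period, because no stated rule makes a pending arbitration a tolling event.
None of the other events listed affects the running of the period under the stated rules.
Vasquez filed on 25 September 2015, before the 8 January 2016 deadline, so the action is timely.

TIMELY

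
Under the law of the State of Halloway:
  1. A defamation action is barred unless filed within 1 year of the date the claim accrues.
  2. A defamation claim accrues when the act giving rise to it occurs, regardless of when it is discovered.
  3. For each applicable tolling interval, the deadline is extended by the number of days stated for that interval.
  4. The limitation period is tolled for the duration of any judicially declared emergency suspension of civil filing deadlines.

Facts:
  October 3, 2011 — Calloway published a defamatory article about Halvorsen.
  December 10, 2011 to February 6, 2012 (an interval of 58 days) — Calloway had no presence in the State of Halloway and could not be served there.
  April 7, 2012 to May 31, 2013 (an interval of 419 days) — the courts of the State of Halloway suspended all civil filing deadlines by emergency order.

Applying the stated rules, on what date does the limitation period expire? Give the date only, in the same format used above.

The limitation period began to run on October 3, 2011.
1 year from October 3, 2011 is October 3, 2012.
Because the emergency suspension of filing deadlines ran from April 7, 2012 to May 31, 2013, the deadline is extended by 419 days to November 26, 2013.
Although the defendant's absence ran from December 10, 2011 to February 6, 2012, the stated rules do not make that a tolling event, so it is disregarded.

November 26, 2013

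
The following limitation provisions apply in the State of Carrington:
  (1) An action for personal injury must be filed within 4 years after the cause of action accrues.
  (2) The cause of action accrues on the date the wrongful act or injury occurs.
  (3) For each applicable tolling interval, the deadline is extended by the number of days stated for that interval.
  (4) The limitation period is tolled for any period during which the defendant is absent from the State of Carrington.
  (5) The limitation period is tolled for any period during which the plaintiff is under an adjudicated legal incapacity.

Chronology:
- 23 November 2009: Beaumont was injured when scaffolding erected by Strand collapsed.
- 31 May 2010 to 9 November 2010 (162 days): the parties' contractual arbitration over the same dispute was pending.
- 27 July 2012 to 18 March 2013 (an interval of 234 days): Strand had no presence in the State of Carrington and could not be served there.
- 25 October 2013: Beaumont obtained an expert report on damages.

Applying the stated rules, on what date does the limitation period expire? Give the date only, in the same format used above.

15 July 2014

The claim accrued on 23 November 2009, when the wrongful act occurred.
The untolled deadline — 4 years after 23 November 2009 — is 23 November 2013.
The defendant's absence from the jurisdiction from 27 July 2012 to 18 March 2013 tolled the period for 234 days, extending the deadline to 15 July 2014.
The pending related arbitration from 31 May 2010 to 9 November 2010 does not toll the period, because no stated rule makes a pending arbitration a tolling event.
Nothing else in the chronology tolls or restarts the period.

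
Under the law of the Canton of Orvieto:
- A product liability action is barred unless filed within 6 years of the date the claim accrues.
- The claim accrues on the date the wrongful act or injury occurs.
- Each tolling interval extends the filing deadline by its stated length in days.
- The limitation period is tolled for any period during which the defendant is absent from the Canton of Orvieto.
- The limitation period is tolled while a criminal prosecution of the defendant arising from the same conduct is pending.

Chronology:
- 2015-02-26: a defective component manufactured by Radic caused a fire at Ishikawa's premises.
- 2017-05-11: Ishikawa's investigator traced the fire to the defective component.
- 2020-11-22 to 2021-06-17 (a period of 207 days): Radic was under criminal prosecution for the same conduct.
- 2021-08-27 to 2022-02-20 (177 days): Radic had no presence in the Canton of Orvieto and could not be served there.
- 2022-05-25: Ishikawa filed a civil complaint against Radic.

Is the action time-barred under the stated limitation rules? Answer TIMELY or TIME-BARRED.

Because the rule ties accrual to occurrence, the claim accrued on 2015-02-26, not on the 2017-05-11 discovery date.
The untolled deadline — 6 years after 2015-02-26 — is 2021-02-26.
The pending criminal prosecution from 2020-11-22 to 2021-06-17 tolled the period for 207 days, extending the deadline to 2021-09-21.
Because the defendant's absence from the jurisdiction ran from 2021-08-27 to 2022-02-20, the deadline is extended by 177 days to 2022-03-17.
Ishikawa filed on 2022-05-25, after the 2022-03-17 deadline, so the action is time-barred.

TIME-BARRED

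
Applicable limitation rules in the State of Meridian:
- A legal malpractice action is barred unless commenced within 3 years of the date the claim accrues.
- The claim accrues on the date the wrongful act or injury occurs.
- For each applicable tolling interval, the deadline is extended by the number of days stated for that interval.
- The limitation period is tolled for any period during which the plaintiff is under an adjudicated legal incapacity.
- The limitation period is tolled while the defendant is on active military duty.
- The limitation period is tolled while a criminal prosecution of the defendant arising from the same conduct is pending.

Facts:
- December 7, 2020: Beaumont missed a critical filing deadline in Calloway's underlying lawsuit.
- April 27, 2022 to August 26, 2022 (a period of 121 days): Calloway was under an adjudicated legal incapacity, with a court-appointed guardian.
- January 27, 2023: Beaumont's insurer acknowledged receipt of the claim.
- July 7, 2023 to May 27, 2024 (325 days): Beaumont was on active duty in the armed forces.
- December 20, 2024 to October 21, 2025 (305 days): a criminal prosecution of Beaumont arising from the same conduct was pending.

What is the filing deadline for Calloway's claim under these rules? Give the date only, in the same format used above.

December 27, 2025

The limitation period began to run on December 7, 2020.
The untolled deadline — 3 years after December 7, 2020 — is December 7, 2023.
Because the plaintiff's legal incapacity ran from April 27, 2022 to August 26, 2022, the deadline is extended by 121 days to April 6, 2024.
The period was tolled for 325 days by the defendant's active military service (July 7, 2023 to May 27, 2024), pushing the deadline to February 25, 2025.
The period was tolled for 305 days by the pending criminal prosecution (December 20, 2024 to October 21, 2025), pushing the deadline to December 27, 2025.
None of the other events listed affects the running of the period under the stated rules.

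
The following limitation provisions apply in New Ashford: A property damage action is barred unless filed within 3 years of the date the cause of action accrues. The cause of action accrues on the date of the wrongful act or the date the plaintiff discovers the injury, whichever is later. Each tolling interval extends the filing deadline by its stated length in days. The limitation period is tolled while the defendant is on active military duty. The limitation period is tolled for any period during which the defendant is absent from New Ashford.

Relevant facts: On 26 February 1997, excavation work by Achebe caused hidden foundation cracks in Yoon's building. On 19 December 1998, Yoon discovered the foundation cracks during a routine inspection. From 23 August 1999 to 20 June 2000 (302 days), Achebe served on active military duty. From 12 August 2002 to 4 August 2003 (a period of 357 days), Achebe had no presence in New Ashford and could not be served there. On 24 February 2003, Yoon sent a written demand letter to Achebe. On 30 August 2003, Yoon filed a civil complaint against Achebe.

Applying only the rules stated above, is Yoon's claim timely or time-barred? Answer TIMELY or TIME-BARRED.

TIMELY

The claim accrued on 19 December 1998 — the later of the 26 February 1997 act and the 19 December 1998 discovery.
3 years from 19 December 1998 is 19 December 2001.
The defendant's active military service from 23 August 1999 to 20 June 2000 tolled the period for 302 days, extending the deadline to 17 October 2002.
Because the defendant's absence from the jurisdiction ran from 12 August 2002 to 4 August 2003, the deadline is extended by 357 days to 9 October 2003.
None of the other events listed affects the running of the period under the stated rules.
The 30 August 2003 filing precedes the 9 October 2003 deadline; the claim is timely.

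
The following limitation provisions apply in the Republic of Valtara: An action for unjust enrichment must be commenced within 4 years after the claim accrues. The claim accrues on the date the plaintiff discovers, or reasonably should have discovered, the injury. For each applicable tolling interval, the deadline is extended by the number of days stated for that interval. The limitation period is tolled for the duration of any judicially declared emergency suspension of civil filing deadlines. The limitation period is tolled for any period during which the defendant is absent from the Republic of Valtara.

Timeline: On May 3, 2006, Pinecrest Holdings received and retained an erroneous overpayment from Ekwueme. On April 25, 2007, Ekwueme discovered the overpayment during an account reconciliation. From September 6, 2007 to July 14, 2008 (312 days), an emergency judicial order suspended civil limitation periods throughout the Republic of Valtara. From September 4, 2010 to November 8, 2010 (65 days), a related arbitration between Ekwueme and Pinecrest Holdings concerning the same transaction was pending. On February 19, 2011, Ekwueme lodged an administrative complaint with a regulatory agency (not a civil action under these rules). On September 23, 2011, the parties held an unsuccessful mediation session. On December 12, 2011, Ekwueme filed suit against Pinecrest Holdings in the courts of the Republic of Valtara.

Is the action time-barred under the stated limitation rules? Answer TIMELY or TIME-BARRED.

TIMELY

Accrual is tied to discovery, so the period began on April 25, 2007 rather than on May 3, 2006 when the act occurred.
The untolled deadline — 4 years after April 25, 2007 — is April 25, 2011.
The emergency suspension of filing deadlines from September 6, 2007 to July 14, 2008 tolled the period for 312 days, extending the deadline to March 2, 2012.
Although a pending arbitration ran from September 4, 2010 to November 8, 2010, the stated rules do not make that a tolling event, so it is disregarded.
Nothing else in the chronology tolls or restarts the period.
The December 12, 2011 filing precedes the March 2, 2012 deadline; the claim is timely.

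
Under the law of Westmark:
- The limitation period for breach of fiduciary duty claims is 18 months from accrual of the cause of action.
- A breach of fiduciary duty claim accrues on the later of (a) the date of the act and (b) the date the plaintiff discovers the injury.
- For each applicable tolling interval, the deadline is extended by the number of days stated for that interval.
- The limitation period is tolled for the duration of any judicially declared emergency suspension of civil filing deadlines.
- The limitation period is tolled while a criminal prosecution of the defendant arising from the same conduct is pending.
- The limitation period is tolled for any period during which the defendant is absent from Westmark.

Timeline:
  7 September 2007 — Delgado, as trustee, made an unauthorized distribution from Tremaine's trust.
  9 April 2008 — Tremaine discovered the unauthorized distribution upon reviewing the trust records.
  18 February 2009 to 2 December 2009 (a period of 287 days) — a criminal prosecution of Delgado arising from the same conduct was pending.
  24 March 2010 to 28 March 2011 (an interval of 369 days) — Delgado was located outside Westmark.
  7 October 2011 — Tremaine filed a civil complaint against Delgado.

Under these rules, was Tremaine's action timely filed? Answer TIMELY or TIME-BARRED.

TIME-BARRED

Because discovery on 9 April 2008 post-dates the 7 September 2007 act, accrual under the later-of rule falls on 9 April 2008.
Adding the 18 months base period to 9 April 2008 gives a deadline of 9 October 2009, before any tolling.
The pending criminal prosecution from 18 February 2009 to 2 December 2009 tolled the period for 287 days, extending the deadline to 23 July 2010.
Because the defendant's absence from the jurisdiction ran from 24 March 2010 to 28 March 2011, the deadline is extended by 369 days to 27 July 2011.
Tremaine filed on 7 October 2011, after the 27 July 2011 deadline, so the action is time-barred.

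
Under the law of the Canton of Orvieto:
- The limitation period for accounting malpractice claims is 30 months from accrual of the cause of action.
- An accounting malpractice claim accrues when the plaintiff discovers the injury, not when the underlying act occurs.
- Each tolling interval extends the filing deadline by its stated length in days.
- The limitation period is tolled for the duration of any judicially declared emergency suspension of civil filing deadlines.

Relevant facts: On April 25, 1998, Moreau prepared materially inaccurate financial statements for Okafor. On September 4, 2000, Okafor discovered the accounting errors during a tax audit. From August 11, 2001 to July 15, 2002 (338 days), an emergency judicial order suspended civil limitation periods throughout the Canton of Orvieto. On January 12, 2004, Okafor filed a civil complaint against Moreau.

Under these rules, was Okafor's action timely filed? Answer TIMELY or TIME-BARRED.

Under the discovery rule, the claim accrued on September 4, 2000, when Okafor discovered the injury — not on the April 25, 1998 date of the underlying act.
30 months from September 4, 2000 is March 4, 2003.
The emergency suspension of filing deadlines from August 11, 2001 to July 15, 2002 tolled the period for 338 days, extending the deadline to February 5, 2004.
The January 12, 2004 filing precedes the February 5, 2004 deadline; the claim is timely.

TIMELY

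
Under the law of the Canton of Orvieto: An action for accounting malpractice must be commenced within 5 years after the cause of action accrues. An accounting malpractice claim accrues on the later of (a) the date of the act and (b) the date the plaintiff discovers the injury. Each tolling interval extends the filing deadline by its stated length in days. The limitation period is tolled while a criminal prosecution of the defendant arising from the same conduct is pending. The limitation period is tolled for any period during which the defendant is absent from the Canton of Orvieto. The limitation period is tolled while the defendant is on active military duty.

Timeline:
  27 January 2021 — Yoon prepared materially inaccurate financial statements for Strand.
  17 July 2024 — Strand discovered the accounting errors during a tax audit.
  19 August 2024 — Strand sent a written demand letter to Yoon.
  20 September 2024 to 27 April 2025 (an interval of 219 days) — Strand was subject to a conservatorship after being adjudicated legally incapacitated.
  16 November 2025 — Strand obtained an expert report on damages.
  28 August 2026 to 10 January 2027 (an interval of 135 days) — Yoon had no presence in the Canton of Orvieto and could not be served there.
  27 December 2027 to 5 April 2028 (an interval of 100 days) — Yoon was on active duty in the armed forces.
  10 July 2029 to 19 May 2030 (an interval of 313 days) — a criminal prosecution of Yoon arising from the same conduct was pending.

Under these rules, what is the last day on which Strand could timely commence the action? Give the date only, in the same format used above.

Taking the later of the act (27 January 2021) and discovery (17 July 2024), the claim accrued on 17 July 2024.
5 years from 17 July 2024 is 17 July 2029.
The defendant's absence from the jurisdiction from 28 August 2026 to 10 January 2027 tolled the period for 135 days, extending the deadline to 29 November 2029.
The period was tolled for 100 days by the defendant's active military service (27 December 2027 to 5 April 2028), pushing the deadline to 9 March 2030.
Because the pending criminal prosecution ran from 10 July 2029 to 19 May 2030, the deadline is extended by 313 days to 16 January 2031.
The plaintiff's legal incapacity from 20 September 2024 to 27 April 2025 does not toll the period, because no stated rule makes the plaintiff's incapacity a tolling event.
None of the other events listed affects the running of the period under the stated rules.

16 January 2031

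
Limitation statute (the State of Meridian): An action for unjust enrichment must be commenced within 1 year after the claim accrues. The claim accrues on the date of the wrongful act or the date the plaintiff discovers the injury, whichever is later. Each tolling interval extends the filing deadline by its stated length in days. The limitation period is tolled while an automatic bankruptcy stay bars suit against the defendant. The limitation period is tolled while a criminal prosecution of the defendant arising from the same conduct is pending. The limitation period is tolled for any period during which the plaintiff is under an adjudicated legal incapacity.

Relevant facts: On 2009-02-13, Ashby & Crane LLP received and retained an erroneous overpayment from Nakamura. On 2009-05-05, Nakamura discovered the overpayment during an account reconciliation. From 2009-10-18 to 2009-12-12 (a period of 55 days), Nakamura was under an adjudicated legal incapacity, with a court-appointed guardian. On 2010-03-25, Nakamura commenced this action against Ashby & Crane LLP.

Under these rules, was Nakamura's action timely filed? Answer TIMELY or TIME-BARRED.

TIMELY

Taking the later of the act (2009-02-13) and discovery (2009-05-05), the claim accrued on 2009-05-05.
1 year from 2009-05-05 is 2010-05-05.
The plaintiff's legal incapacity from 2009-10-18 to 2009-12-12 tolled the period for 55 days, extending the deadline to 2010-06-29.
Filing on 2010-03-25 beat the 2010-06-29 deadline — the action is timely.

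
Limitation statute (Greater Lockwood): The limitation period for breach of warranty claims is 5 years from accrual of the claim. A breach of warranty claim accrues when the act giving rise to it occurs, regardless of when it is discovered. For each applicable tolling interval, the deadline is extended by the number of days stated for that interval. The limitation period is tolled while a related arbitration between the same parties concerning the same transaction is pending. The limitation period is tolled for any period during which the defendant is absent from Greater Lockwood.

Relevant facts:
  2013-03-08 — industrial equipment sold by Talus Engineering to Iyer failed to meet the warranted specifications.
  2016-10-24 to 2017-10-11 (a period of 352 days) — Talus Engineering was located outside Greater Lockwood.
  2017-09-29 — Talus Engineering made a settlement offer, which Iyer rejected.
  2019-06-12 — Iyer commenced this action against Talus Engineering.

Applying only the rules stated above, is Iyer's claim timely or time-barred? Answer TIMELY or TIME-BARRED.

TIME-BARRED

The claim accrued on 2013-03-08, the date of the act.
The untolled deadline — 5 years after 2013-03-08 — is 2018-03-08.
Because the defendant's absence from the jurisdiction ran from 2016-10-24 to 2017-10-11, the deadline is extended by 352 days to 2019-02-23.
The other events in the timeline have no effect on the limitation period under the stated rules.
The 2019-06-12 filing falls after the 2019-02-23 deadline; the claim is time-barred.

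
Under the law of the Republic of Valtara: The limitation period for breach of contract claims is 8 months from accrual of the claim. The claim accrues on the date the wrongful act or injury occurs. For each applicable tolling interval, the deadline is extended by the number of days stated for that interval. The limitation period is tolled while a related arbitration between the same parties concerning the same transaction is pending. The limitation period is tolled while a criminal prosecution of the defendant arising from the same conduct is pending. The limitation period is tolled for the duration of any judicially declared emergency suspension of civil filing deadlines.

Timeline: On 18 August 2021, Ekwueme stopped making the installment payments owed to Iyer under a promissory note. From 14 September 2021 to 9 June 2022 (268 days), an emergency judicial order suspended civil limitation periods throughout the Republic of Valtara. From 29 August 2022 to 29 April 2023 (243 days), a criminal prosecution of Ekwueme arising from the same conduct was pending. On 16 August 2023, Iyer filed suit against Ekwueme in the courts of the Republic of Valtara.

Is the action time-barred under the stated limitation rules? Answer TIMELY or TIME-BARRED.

The claim accrued on 18 August 2021, the date of the act.
The untolled deadline — 8 months after 18 August 2021 — is 18 April 2022.
The emergency suspension of filing deadlines from 14 September 2021 to 9 June 2022 tolled the period for 268 days, extending the deadline to 11 January 2023.
The period was tolled for 243 days by the pending criminal prosecution (29 August 2022 to 29 April 2023), pushing the deadline to 11 September 2023.
Filing on 16 August 2023 beat the 11 September 2023 deadline — the action is timely.

TIMELY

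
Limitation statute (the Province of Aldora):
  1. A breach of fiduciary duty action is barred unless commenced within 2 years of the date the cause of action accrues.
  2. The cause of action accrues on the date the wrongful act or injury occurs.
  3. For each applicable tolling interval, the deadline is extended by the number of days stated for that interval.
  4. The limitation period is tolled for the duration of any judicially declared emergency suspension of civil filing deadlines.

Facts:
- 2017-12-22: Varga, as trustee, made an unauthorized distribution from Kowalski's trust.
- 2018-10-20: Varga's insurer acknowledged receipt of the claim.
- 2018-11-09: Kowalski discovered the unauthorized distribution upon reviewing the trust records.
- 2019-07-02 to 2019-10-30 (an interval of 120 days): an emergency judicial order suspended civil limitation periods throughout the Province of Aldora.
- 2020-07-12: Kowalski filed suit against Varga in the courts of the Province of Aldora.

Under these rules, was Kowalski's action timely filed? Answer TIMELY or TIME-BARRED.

Accrual is governed by the date of the act, so the period began to run on 2017-12-22; the later discovery on 2018-11-09 is irrelevant under the stated rule.
Adding the 2 years base period to 2017-12-22 gives a deadline of 2019-12-22, before any tolling.
Because the emergency suspension of filing deadlines ran from 2019-07-02 to 2019-10-30, the deadline is extended by 120 days to 2020-04-20.
None of the other events listed affects the running of the period under the stated rules.
The 2020-07-12 filing falls after the 2020-04-20 deadline; the claim is time-barred.

TIME-BARRED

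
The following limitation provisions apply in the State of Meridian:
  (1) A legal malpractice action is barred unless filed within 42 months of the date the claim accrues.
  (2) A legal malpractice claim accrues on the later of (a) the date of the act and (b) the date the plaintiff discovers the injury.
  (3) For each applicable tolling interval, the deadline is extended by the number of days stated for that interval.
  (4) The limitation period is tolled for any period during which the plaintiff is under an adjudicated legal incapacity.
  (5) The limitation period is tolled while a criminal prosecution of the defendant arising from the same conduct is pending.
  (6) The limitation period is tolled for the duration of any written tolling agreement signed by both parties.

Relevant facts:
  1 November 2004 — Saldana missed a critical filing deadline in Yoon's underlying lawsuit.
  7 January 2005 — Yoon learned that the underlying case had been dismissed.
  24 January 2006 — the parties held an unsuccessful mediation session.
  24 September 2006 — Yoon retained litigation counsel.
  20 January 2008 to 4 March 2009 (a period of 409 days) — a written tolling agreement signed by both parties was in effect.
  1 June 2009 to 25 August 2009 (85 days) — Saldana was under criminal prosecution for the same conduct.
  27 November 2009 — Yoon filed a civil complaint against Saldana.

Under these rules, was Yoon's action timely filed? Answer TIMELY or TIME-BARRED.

Because discovery on 7 January 2005 post-dates the 1 November 2004 act, accrual under the later-of rule falls on 7 January 2005.
Adding the 42 months base period to 7 January 2005 gives a deadline of 7 July 2008, before any tolling.
The period was tolled for 409 days by the written tolling agreement (20 January 2008 to 4 March 2009), pushing the deadline to 20 August 2009.
Because the pending criminal prosecution ran from 1 June 2009 to 25 August 2009, the deadline is extended by 85 days to 13 November 2009.
None of the other events listed affects the running of the period under the stated rules.
The 27 November 2009 filing falls after the 13 November 2009 deadline; the claim is time-barred.

TIME-BARRED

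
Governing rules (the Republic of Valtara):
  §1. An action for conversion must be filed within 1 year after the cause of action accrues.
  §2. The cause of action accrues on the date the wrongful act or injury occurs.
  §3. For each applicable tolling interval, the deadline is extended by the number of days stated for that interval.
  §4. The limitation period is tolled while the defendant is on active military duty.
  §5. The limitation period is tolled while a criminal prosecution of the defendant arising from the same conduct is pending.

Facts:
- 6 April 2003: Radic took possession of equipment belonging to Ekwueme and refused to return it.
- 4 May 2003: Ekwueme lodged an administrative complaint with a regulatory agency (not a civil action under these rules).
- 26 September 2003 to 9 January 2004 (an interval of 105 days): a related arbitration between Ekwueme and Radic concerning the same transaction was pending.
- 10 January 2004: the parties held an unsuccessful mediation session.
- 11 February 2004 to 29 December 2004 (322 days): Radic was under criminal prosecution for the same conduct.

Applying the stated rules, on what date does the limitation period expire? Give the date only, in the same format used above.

22 February 2005

The cause of action accrued on 6 April 2003, the date of the act.
Adding the 1 year base period to 6 April 2003 gives a deadline of 6 April 2004, before any tolling.
Because the pending criminal prosecution ran from 11 February 2004 to 29 December 2004, the deadline is extended by 322 days to 22 February 2005.
The pending related arbitration from 26 September 2003 to 9 January 2004 does not toll the period, because no stated rule makes a pending arbitration a tolling event.
The other events in the timeline have no effect on the limitation period under the stated rules.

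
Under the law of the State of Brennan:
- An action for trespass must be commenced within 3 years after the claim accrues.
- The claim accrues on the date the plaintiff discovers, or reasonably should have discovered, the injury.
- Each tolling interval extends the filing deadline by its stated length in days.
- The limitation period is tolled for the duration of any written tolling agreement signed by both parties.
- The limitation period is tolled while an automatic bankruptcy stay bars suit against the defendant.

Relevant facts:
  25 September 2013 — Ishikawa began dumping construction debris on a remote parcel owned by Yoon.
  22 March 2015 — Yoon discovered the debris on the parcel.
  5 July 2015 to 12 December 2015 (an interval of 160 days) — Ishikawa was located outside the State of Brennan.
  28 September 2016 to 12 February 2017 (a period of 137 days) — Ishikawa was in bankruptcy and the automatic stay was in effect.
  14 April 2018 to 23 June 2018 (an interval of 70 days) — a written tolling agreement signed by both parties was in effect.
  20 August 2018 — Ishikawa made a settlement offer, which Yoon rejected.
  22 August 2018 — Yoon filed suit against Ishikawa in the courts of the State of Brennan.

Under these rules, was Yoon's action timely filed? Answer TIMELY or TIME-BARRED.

Under the discovery rule, the claim accrued on 22 March 2015, when Yoon discovered the injury — not on the 25 September 2013 date of the underlying act.
Adding the 3 years base period to 22 March 2015 gives a deadline of 22 March 2018, before any tolling.
The automatic bankruptcy stay from 28 September 2016 to 12 February 2017 tolled the period for 137 days, extending the deadline to 6 August 2018.
Because the written tolling agreement ran from 14 April 2018 to 23 June 2018, the deadline is extended by 70 days to 15 October 2018.
No stated provision tolls the period for the defendant's absence, so the interval from 5 July 2015 to 12 December 2015 has no effect on the deadline.
The other events in the timeline have no effect on the limitation period under the stated rules.
Filing on 22 August 2018 beat the 15 October 2018 deadline — the action is timely.

TIMELY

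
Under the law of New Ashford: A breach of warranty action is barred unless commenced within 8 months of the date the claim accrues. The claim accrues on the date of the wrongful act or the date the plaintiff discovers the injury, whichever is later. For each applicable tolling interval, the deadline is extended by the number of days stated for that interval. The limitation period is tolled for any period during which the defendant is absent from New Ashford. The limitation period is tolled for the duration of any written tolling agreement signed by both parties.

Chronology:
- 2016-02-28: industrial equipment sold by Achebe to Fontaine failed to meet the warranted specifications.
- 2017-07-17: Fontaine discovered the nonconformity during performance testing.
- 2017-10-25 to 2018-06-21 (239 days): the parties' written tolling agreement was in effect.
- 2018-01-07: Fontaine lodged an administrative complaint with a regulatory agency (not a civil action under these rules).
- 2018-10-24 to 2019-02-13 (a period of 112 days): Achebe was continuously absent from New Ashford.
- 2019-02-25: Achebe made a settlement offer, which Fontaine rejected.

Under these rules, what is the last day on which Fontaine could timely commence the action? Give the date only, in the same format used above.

Taking the later of the act (2016-02-28) and discovery (2017-07-17), the claim accrued on 2017-07-17.
8 months from 2017-07-17 is 2018-03-17.
The written tolling agreement from 2017-10-25 to 2018-06-21 tolled the period for 239 days, extending the deadline to 2018-11-11.
The period was tolled for 112 days by the defendant's absence from the jurisdiction (2018-10-24 to 2019-02-13), pushing the deadline to 2019-03-03.
None of the other events listed affects the running of the period under the stated rules.

2019-03-03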